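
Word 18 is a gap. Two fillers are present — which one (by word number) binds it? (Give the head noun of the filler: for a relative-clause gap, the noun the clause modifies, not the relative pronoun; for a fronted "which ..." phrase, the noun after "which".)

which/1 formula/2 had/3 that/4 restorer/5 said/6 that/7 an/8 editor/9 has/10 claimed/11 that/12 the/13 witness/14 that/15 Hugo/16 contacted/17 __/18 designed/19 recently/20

14

The marked gap is inside the relative clause, the direct object of "contacted".
Its filler is the head noun "witness" (via "that"), at word 14.
(The other dependency links word 2 to a gap after word 19.)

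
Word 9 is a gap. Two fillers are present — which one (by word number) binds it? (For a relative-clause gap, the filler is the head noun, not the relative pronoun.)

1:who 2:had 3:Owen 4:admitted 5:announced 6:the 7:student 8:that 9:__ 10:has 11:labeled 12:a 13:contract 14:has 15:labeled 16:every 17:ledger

The marked gap is inside the relative clause, the subject of "labeled".
Its filler is the head noun "student" (via "that"), at word 7.
(The other dependency links word 1 to a gap after word 4.)

7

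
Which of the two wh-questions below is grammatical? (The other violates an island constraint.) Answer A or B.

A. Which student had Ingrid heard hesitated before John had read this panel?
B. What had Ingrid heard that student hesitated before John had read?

A

In B, the wh-phrase is extracted from inside an adjunct island (introduced by "before"), which blocks movement.
In A, the extraction path crosses only that-complement boundaries, which are transparent.
So A is grammatical.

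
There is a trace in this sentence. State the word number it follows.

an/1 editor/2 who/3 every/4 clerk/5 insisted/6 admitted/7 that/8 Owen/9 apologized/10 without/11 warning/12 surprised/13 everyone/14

6

The displaced element is "an editor" (word 2).
It is linked across 1 clause boundary (Ø).
It functions as the subject of "admitted", so the gap sits immediately after word 6 ("insisted").
Base order: Every clerk insisted that an editor admitted that Owen apologized without warning.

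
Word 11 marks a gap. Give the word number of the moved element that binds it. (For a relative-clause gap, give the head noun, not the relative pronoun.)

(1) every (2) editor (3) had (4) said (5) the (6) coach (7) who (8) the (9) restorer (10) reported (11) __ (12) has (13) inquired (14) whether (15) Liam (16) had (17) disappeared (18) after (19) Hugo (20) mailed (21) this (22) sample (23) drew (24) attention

6

The gap at 11 is the subject of "inquired", inside a relative clause.
The relative pronoun is "who" (word 7); it is bound by the head noun immediately before it.
Its filler is the head noun "coach", at word 6.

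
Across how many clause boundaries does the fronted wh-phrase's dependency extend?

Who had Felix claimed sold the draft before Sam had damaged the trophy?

1

"who" is extracted from the subject of "sold".
Boundaries crossed, outermost first: [Ø] — 1 in total.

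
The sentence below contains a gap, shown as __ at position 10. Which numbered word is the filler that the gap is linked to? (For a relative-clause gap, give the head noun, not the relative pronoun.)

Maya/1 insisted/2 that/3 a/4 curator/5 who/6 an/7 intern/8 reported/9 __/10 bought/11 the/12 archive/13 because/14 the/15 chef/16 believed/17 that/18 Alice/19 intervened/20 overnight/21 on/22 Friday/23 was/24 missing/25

The gap at 10 is the subject of "bought", inside a relative clause.
The relative pronoun is "who" (word 6); it is bound by the head noun immediately before it.
Its filler is the head noun "curator", at word 5.

5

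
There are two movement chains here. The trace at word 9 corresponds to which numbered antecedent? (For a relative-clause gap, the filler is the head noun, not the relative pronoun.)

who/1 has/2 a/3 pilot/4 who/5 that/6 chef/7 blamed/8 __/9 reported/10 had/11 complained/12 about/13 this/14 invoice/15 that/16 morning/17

The marked gap is inside the relative clause, the direct object of "blamed".
Its filler is the head noun "pilot" (via "who"), at word 4.
(The other dependency links word 1 to a gap after word 10.)

4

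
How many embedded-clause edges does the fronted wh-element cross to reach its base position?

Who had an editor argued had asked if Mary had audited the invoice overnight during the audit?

"who" is extracted from the subject of "asked".
Boundaries crossed, outermost first: [Ø] — 1 in total.

1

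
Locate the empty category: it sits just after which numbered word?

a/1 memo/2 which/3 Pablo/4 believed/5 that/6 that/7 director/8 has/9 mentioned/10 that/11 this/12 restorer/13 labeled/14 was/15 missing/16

14

The displaced element is "a memo" (word 2).
It is linked across 2 clause boundaries (that → that).
It functions as the direct object of "labeled", so the gap sits immediately after word 14 ("labeled").
Base order: Pablo believed that that director has mentioned that this restorer labeled a memo.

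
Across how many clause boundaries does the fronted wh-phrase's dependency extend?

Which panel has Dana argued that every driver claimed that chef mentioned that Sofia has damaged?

"which panel" is extracted from the object of "damaged".
Boundaries crossed, outermost first: [that], [Ø], [that] — 3 in total.

3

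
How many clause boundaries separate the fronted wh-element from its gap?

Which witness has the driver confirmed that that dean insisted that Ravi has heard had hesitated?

"which witness" is extracted from the subject of "hesitated".
Boundaries crossed, outermost first: [that], [that], [Ø] — 3 in total.

3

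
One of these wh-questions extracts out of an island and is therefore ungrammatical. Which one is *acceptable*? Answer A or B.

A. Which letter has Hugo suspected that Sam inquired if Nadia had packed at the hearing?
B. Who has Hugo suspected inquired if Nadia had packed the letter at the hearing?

B

In A, the wh-phrase is extracted from inside a wh-island (introduced by "if"), which blocks movement.
In B, the extraction path crosses only that-complement boundaries, which are transparent.
So B is grammatical.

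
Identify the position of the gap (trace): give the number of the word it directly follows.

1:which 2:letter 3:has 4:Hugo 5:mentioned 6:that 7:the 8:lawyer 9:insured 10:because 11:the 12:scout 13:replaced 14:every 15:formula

9

The displaced element is "which letter" (word 2).
It is linked across 1 clause boundary (that).
It functions as the direct object of "insured", so the gap sits immediately after word 9 ("insured").
Base order: Hugo has mentioned that the lawyer insured which letter because the scout replaced every formula.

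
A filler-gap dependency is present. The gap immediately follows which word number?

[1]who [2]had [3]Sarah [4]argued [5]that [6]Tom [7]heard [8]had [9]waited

7

The displaced element is "who" (word 1).
It is linked across 2 clause boundaries (that → Ø).
It functions as the subject of "waited", so the gap sits immediately after word 7 ("heard").
Base order: Sarah had argued that Tom heard that who had waited.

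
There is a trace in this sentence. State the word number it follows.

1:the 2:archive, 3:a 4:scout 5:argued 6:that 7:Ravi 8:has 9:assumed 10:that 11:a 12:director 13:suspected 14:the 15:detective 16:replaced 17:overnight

The displaced element is "the archive" (word 2).
It is linked across 3 clause boundaries (that → that → Ø).
It functions as the direct object of "replaced", so the gap sits immediately after word 16 ("replaced").
Base order: A scout argued that Ravi has assumed that a director suspected the detective replaced the archive overnight.

16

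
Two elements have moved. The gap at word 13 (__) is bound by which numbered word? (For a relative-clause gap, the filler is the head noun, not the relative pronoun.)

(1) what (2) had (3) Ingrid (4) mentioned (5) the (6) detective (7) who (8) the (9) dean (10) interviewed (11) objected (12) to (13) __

The marked gap is the object of the preposition "to" of "objected".
Its filler is the fronted wh-phrase "what", at word 1.
(The other dependency links word 6 to a gap after word 10.)

1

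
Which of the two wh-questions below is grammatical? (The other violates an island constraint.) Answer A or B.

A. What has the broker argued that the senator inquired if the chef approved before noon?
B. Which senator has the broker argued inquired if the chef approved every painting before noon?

B

In A, the wh-phrase is extracted from inside a wh-island (introduced by "if"), which blocks movement.
In B, the extraction path crosses only that-complement boundaries, which are transparent.
So B is grammatical.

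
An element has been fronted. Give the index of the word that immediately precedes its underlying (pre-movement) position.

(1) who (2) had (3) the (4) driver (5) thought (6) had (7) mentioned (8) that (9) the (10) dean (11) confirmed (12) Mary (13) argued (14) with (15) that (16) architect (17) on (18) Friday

5

The displaced element is "who" (word 1).
It is linked across 1 clause boundary (Ø).
It functions as the subject of "mentioned", so the gap sits immediately after word 5 ("thought").
Base order: The driver had thought that who had mentioned that the dean confirmed Mary argued with that architect on Friday.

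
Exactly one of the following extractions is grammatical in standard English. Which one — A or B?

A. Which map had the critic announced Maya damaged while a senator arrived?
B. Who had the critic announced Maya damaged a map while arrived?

In B, the wh-phrase is extracted from inside an adjunct island (introduced by "while"), which blocks movement.
In A, the extraction path crosses only that-complement boundaries, which are transparent.
So A is grammatical.

A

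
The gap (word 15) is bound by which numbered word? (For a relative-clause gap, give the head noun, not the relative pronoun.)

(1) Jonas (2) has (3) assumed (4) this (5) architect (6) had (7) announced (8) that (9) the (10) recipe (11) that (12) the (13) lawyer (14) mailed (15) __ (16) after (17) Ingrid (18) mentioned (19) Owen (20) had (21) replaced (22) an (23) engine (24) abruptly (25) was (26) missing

The gap at 15 is the object of "mailed", inside a relative clause.
The relative pronoun is "that" (word 11); it is bound by the head noun immediately before it.
Its filler is the head noun "recipe", at word 10.

10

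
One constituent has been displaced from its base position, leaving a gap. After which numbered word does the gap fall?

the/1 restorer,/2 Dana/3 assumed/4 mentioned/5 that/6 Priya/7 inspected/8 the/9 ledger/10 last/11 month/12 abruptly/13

4

The displaced element is "the restorer" (word 2).
It is linked across 1 clause boundary (Ø).
It functions as the subject of "mentioned", so the gap sits immediately after word 4 ("assumed").
Base order: Dana assumed that the restorer mentioned that Priya inspected the ledger last month abruptly.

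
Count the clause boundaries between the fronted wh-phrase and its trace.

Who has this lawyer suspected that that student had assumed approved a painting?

"who" is extracted from the subject of "approved".
Boundaries crossed, outermost first: [that], [Ø] — 2 in total.

2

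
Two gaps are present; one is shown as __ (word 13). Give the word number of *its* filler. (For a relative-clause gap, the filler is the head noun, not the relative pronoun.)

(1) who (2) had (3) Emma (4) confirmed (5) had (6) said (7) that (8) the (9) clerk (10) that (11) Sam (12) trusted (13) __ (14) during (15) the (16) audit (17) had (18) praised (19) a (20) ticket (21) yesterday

The marked gap is inside the relative clause, the direct object of "trusted".
Its filler is the head noun "clerk" (via "that"), at word 9.
(The other dependency links word 1 to a gap after word 4.)

9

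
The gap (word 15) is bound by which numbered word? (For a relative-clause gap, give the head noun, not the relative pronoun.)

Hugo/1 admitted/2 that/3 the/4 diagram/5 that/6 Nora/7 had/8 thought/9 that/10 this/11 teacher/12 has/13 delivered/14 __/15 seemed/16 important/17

5

The gap at 15 is the object of "delivered", inside a relative clause.
The relative pronoun is "that" (word 6); it is bound by the head noun immediately before it.
Its filler is the head noun "diagram", at word 5.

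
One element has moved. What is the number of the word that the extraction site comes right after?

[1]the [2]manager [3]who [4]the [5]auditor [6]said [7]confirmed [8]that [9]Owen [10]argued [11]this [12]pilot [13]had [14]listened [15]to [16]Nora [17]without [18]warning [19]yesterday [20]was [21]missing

6

The displaced element is "the manager" (word 2).
It is linked across 1 clause boundary (Ø).
It functions as the subject of "confirmed", so the gap sits immediately after word 6 ("said").
Base order: The auditor said the manager confirmed that Owen argued this pilot had listened to Nora without warning yesterday.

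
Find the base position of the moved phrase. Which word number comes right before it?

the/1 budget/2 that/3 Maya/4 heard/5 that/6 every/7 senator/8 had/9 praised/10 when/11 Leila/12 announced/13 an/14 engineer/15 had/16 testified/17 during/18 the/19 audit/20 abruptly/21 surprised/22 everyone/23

10

The displaced element is "the budget" (word 2).
It is linked across 1 clause boundary (that).
It functions as the direct object of "praised", so the gap sits immediately after word 10 ("praised").
Base order: Maya heard that every senator had praised the budget when Leila announced an engineer had testified during the audit abruptly.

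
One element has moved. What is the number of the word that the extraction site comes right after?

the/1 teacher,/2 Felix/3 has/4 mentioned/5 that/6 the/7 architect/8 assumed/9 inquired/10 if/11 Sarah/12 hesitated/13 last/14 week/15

9

The displaced element is "the teacher" (word 2).
It is linked across 2 clause boundaries (that → Ø).
It functions as the subject of "inquired", so the gap sits immediately after word 9 ("assumed").
Base order: Felix has mentioned that the architect assumed the teacher inquired if Sarah hesitated last week.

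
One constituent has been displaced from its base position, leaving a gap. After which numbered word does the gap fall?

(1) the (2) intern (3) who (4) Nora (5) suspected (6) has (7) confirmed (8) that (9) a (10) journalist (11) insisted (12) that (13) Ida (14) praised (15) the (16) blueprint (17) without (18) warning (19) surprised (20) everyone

5

The displaced element is "the intern" (word 2).
It is linked across 1 clause boundary (Ø).
It functions as the subject of "confirmed", so the gap sits immediately after word 5 ("suspected").
Base order: Nora suspected that the intern has confirmed that a journalist insisted that Ida praised the blueprint without warning.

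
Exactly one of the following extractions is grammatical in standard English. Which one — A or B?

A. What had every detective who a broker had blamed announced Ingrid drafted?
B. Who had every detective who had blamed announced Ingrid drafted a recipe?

A

In B, the wh-phrase is extracted from inside a complex-NP island (relative clause) (introduced by "who"), which blocks movement.
In A, the extraction path crosses only that-complement boundaries, which are transparent.
So A is grammatical.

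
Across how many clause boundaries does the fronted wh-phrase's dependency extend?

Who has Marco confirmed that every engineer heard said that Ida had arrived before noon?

"who" is extracted from the subject of "said".
Boundaries crossed, outermost first: [that], [Ø] — 2 in total.

2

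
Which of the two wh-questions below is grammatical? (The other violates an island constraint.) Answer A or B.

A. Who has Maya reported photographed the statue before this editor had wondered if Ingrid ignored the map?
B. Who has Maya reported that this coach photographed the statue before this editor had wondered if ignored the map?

A

In B, the wh-phrase is extracted from inside an adjunct island (introduced by "before"), which blocks movement.
In A, the extraction path crosses only that-complement boundaries, which are transparent.
So A is grammatical.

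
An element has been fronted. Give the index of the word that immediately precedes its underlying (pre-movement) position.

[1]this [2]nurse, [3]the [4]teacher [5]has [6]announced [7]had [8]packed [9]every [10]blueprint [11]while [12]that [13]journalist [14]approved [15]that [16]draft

The displaced element is "this nurse" (word 2).
It is linked across 1 clause boundary (Ø).
It functions as the subject of "packed", so the gap sits immediately after word 6 ("announced").
Base order: The teacher has announced that this nurse had packed every blueprint while that journalist approved that draft.

6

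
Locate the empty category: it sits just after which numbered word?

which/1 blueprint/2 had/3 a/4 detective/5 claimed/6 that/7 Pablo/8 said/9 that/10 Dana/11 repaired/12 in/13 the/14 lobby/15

12

The displaced element is "which blueprint" (word 2).
It is linked across 2 clause boundaries (that → that).
It functions as the direct object of "repaired", so the gap sits immediately after word 12 ("repaired").
Base order: A detective had claimed that Pablo said that Dana repaired which blueprint in the lobby.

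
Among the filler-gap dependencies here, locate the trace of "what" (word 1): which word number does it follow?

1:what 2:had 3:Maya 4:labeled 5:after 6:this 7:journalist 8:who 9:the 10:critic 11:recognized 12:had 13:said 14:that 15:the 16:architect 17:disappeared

4

The displaced element is "what" (word 1).
It functions as the direct object of "labeled", so the gap sits immediately after word 4 ("labeled").
Base order: Maya had labeled what after this journalist who the critic recognized had said that the architect disappeared.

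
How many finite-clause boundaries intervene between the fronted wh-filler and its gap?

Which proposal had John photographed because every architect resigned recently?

0

"which proposal" originates inside the matrix clause — no clause boundary is crossed.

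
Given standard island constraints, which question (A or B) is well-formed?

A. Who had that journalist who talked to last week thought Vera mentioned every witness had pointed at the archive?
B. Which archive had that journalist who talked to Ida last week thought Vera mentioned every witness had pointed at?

B

In A, the wh-phrase is extracted from inside a complex-NP island (relative clause) (introduced by "who"), which blocks movement.
In B, the extraction path crosses only that-complement boundaries, which are transparent.
So B is grammatical.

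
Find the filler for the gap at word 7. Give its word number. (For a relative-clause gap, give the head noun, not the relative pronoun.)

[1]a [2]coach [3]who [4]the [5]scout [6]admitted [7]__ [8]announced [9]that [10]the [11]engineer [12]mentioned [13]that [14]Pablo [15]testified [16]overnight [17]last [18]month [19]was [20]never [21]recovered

The gap at 7 is the subject of "announced", inside a relative clause.
The relative pronoun is "who" (word 3); it is bound by the head noun immediately before it.
Its filler is the head noun "coach", at word 2.

2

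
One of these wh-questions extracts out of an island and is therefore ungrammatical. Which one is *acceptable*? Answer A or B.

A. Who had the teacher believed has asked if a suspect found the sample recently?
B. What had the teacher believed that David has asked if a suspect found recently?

A

In B, the wh-phrase is extracted from inside a wh-island (introduced by "if"), which blocks movement.
In A, the extraction path crosses only that-complement boundaries, which are transparent.
So A is grammatical.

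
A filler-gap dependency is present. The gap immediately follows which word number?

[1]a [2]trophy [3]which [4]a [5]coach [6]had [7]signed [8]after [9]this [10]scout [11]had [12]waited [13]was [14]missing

7

The displaced element is "a trophy" (word 2).
It functions as the direct object of "signed", so the gap sits immediately after word 7 ("signed").
Base order: A coach had signed a trophy after this scout had waited.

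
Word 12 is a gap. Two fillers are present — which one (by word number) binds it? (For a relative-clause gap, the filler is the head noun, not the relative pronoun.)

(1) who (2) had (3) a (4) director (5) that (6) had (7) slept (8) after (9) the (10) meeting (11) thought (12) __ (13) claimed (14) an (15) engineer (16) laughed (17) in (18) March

The marked gap is the subject of "claimed".
Its filler is the fronted wh-phrase "who", at word 1.
(The other dependency links word 4 to a gap after word 5.)

1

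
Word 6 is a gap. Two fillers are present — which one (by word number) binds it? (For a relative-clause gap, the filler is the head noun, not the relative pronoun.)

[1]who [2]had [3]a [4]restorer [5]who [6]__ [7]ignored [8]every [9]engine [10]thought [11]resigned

The marked gap is inside the relative clause, the subject of "ignored".
Its filler is the head noun "restorer" (via "who"), at word 4.
(The other dependency links word 1 to a gap after word 10.)

4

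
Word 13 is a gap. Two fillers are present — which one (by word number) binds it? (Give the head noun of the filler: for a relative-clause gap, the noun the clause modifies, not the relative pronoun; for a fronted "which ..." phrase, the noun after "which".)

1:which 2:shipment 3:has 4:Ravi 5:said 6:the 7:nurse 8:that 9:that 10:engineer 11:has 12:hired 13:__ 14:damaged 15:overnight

The marked gap is inside the relative clause, the direct object of "hired".
Its filler is the head noun "nurse" (via "that"), at word 7.
(The other dependency links word 2 to a gap after word 14.)

7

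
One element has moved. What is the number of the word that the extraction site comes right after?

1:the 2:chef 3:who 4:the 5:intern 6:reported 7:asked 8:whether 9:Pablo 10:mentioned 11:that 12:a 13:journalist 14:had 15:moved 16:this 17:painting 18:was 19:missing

6

The displaced element is "the chef" (word 2).
It is linked across 1 clause boundary (Ø).
It functions as the subject of "asked", so the gap sits immediately after word 6 ("reported").
Base order: The intern reported that the chef asked whether Pablo mentioned that a journalist had moved this painting.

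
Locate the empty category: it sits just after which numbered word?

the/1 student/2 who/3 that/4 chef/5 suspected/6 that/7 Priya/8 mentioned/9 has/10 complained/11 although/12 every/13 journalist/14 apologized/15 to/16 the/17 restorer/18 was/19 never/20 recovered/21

The displaced element is "the student" (word 2).
It is linked across 2 clause boundaries (that → Ø).
It functions as the subject of "complained", so the gap sits immediately after word 9 ("mentioned").
Base order: That chef suspected that Priya mentioned that the student has complained although every journalist apologized to the restorer.

9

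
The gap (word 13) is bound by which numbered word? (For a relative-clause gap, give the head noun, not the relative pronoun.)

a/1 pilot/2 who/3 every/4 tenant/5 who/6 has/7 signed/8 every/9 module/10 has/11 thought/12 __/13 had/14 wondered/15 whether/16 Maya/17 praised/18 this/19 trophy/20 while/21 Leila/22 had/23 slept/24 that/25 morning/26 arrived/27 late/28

2

The gap at 13 is the subject of "wondered", inside a relative clause.
The relative pronoun is "who" (word 3); it is bound by the head noun immediately before it.
Its filler is the head noun "pilot", at word 2.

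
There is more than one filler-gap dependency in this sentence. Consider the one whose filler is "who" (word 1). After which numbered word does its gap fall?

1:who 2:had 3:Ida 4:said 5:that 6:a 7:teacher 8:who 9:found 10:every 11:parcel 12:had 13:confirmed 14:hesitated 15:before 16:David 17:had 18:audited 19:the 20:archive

13

The displaced element is "who" (word 1).
It is linked across 2 clause boundaries (that → Ø).
It functions as the subject of "hesitated", so the gap sits immediately after word 13 ("confirmed").
Base order: Ida had said that a teacher who found every parcel had confirmed who hesitated before David had audited the archive.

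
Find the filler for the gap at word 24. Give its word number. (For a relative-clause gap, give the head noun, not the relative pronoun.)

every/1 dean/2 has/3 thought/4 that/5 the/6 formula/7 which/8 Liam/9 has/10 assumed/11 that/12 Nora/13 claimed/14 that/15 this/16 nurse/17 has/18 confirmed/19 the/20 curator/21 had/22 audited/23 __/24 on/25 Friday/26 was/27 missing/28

The gap at 24 is the object of "audited", inside a relative clause.
The relative pronoun is "which" (word 8); it is bound by the head noun immediately before it.
Its filler is the head noun "formula", at word 7.

7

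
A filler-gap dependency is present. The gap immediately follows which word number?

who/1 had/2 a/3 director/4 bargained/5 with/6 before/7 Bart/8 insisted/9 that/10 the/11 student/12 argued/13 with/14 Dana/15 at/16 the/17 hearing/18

The displaced element is "who" (word 1).
It functions as the object of the preposition "with" of "bargained", so the gap sits immediately after word 6 ("with").
Base order: A director had bargained with who before Bart insisted that the student argued with Dana at the hearing.

6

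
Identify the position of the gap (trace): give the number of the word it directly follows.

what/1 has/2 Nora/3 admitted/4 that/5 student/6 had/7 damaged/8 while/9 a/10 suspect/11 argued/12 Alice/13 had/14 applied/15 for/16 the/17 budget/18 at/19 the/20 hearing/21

The displaced element is "what" (word 1).
It is linked across 1 clause boundary (Ø).
It functions as the direct object of "damaged", so the gap sits immediately after word 8 ("damaged").
Base order: Nora has admitted that student had damaged what while a suspect argued Alice had applied for the budget at the hearing.

8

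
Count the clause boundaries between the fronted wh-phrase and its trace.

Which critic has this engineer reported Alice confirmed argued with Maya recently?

2

"which critic" is extracted from the subject of "argued".
Boundaries crossed, outermost first: [Ø], [Ø] — 2 in total.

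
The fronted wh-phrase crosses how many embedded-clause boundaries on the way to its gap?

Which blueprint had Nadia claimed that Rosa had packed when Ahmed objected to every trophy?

1

"which blueprint" is extracted from the object of "packed".
Boundaries crossed, outermost first: [that] — 1 in total.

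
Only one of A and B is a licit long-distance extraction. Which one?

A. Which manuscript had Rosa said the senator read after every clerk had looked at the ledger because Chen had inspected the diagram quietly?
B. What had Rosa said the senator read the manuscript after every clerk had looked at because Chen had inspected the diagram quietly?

In B, the wh-phrase is extracted from inside an adjunct island (introduced by "after"), which blocks movement.
In A, the extraction path crosses only that-complement boundaries, which are transparent.
So A is grammatical.

A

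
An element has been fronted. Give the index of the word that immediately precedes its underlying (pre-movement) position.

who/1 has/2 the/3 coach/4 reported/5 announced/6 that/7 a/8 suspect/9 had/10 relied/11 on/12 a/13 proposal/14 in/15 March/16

5

The displaced element is "who" (word 1).
It is linked across 1 clause boundary (Ø).
It functions as the subject of "announced", so the gap sits immediately after word 5 ("reported").
Base order: The coach has reported that who announced that a suspect had relied on a proposal in March.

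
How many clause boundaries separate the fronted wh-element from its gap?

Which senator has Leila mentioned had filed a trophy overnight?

"which senator" is extracted from the subject of "filed".
Boundaries crossed, outermost first: [Ø] — 1 in total.

1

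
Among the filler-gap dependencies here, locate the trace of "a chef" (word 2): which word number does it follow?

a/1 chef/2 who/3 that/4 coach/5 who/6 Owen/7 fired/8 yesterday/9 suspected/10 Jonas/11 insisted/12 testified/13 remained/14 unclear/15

12

The displaced element is "a chef" (word 2).
It is linked across 2 clause boundaries (Ø → Ø).
It functions as the subject of "testified", so the gap sits immediately after word 12 ("insisted").
Base order: That coach who Owen fired yesterday suspected Jonas insisted a chef testified.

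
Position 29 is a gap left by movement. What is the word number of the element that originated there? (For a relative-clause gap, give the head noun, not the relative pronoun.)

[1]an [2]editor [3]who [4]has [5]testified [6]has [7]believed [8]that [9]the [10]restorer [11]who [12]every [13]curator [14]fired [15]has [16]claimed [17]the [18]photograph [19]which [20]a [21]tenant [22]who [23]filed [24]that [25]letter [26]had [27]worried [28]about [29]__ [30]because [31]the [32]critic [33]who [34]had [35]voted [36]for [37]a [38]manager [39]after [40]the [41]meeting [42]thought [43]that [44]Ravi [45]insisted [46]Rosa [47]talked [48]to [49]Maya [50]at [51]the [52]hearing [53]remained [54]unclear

The gap at 29 is the prepositional object of "worried", inside a relative clause.
The relative pronoun is "which" (word 19); it is bound by the head noun immediately before it.
Its filler is the head noun "photograph", at word 18.

18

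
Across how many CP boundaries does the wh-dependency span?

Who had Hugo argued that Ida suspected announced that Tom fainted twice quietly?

2

"who" is extracted from the subject of "announced".
Boundaries crossed, outermost first: [that], [Ø] — 2 in total.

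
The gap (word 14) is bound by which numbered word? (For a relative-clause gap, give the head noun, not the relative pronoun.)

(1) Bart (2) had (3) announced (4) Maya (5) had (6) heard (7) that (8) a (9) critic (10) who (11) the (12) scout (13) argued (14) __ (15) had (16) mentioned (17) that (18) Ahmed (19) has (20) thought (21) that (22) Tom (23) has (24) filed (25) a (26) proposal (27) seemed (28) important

The gap at 14 is the subject of "mentioned", inside a relative clause.
The relative pronoun is "who" (word 10); it is bound by the head noun immediately before it.
Its filler is the head noun "critic", at word 9.

9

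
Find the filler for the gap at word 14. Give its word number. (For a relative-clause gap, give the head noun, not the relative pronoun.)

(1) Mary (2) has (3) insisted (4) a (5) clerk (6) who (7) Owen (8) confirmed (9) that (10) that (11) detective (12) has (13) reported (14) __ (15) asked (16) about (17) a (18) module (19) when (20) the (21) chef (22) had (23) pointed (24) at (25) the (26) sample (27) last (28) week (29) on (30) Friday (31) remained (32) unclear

The gap at 14 is the subject of "asked", inside a relative clause.
The relative pronoun is "who" (word 6); it is bound by the head noun immediately before it.
Its filler is the head noun "clerk", at word 5.

5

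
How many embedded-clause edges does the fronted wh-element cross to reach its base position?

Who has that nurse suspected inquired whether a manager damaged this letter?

1

"who" is extracted from the subject of "inquired".
Boundaries crossed, outermost first: [Ø] — 1 in total.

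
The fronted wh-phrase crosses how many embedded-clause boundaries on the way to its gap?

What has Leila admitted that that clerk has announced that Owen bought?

2

"what" is extracted from the object of "bought".
Boundaries crossed, outermost first: [that], [that] — 2 in total.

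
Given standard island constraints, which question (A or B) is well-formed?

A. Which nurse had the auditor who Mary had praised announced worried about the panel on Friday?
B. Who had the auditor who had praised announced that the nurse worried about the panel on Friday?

A

In B, the wh-phrase is extracted from inside a complex-NP island (relative clause) (introduced by "who"), which blocks movement.
In A, the extraction path crosses only that-complement boundaries, which are transparent.
So A is grammatical.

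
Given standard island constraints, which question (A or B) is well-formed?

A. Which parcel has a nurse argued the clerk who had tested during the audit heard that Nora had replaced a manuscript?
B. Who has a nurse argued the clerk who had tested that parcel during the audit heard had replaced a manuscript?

B

In A, the wh-phrase is extracted from inside a complex-NP island (relative clause) (introduced by "who"), which blocks movement.
In B, the extraction path crosses only that-complement boundaries, which are transparent.
So B is grammatical.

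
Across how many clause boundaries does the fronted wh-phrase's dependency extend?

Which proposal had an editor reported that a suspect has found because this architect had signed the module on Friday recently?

"which proposal" is extracted from the object of "found".
Boundaries crossed, outermost first: [that] — 1 in total.

1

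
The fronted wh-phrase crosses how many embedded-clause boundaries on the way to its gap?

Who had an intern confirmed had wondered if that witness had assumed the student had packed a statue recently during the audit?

1

"who" is extracted from the subject of "wondered".
Boundaries crossed, outermost first: [Ø] — 1 in total.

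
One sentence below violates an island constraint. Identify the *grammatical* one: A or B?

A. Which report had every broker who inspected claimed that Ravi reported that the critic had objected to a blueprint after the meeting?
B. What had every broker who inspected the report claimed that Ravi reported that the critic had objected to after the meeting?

B

In A, the wh-phrase is extracted from inside a complex-NP island (relative clause) (introduced by "who"), which blocks movement.
In B, the extraction path crosses only that-complement boundaries, which are transparent.
So B is grammatical.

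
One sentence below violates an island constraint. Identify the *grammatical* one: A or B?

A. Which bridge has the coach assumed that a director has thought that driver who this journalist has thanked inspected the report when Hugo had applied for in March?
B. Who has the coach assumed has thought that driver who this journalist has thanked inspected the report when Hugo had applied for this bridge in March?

In A, the wh-phrase is extracted from inside an adjunct island (introduced by "when"), which blocks movement.
In B, the extraction path crosses only that-complement boundaries, which are transparent.
So B is grammatical.

B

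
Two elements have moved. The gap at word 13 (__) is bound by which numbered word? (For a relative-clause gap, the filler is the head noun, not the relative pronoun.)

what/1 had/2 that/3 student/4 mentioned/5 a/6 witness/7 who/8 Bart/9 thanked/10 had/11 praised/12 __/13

1

The marked gap is the direct object of "praised".
Its filler is the fronted wh-phrase "what", at word 1.
(The other dependency links word 7 to a gap after word 10.)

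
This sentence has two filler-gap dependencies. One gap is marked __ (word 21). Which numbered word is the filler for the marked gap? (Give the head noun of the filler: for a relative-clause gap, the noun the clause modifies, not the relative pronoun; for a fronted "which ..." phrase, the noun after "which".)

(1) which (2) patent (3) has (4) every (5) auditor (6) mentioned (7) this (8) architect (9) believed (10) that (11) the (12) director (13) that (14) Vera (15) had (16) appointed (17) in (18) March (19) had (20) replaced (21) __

The marked gap is the direct object of "replaced".
Its filler is the fronted wh-phrase "which patent", at word 2.
(The other dependency links word 12 to a gap after word 16.)

2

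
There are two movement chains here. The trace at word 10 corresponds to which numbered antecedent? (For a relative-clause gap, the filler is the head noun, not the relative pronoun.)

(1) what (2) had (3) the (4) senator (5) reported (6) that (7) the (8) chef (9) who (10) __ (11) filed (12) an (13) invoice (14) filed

The marked gap is inside the relative clause, the subject of "filed".
Its filler is the head noun "chef" (via "who"), at word 8.
(The other dependency links word 1 to a gap after word 14.)

8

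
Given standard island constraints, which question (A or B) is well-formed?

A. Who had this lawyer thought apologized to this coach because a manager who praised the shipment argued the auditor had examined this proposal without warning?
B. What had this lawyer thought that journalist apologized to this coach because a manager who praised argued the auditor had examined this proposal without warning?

In B, the wh-phrase is extracted from inside an adjunct island (introduced by "because"), which blocks movement.
In A, the extraction path crosses only that-complement boundaries, which are transparent.
So A is grammatical.

A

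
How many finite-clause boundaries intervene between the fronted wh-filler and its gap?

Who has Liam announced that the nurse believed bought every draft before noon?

"who" is extracted from the subject of "bought".
Boundaries crossed, outermost first: [that], [Ø] — 2 in total.

2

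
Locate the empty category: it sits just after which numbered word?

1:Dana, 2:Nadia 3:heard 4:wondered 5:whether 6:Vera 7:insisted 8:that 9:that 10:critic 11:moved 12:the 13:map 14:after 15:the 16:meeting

The displaced element is "Dana" (word 1).
It is linked across 1 clause boundary (Ø).
It functions as the subject of "wondered", so the gap sits immediately after word 3 ("heard").
Base order: Nadia heard that Dana wondered whether Vera insisted that that critic moved the map after the meeting.

3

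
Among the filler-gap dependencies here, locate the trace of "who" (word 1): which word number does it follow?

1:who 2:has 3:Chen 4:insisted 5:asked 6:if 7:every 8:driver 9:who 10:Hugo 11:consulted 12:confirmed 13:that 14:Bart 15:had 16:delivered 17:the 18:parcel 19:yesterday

The displaced element is "who" (word 1).
It is linked across 1 clause boundary (Ø).
It functions as the subject of "asked", so the gap sits immediately after word 4 ("insisted").
Base order: Chen has insisted that who asked if every driver who Hugo consulted confirmed that Bart had delivered the parcel yesterday.

4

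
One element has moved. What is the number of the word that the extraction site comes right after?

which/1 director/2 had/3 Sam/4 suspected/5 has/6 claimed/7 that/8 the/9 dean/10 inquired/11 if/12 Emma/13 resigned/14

The displaced element is "which director" (word 2).
It is linked across 1 clause boundary (Ø).
It functions as the subject of "claimed", so the gap sits immediately after word 5 ("suspected").
Base order: Sam had suspected that which director has claimed that the dean inquired if Emma resigned.

5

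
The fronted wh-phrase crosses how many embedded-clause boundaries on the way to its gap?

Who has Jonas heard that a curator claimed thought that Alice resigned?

2

"who" is extracted from the subject of "thought".
Boundaries crossed, outermost first: [that], [Ø] — 2 in total.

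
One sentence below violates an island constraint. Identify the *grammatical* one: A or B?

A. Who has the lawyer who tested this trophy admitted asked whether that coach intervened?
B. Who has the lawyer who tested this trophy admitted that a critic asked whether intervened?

In B, the wh-phrase is extracted from inside a wh-island (introduced by "whether"), which blocks movement.
In A, the extraction path crosses only that-complement boundaries, which are transparent.
So A is grammatical.

A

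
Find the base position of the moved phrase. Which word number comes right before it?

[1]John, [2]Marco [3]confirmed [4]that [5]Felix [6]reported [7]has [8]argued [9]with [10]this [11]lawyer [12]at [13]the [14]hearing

The displaced element is "John" (word 1).
It is linked across 2 clause boundaries (that → Ø).
It functions as the subject of "argued", so the gap sits immediately after word 6 ("reported").
Base order: Marco confirmed that Felix reported that John has argued with this lawyer at the hearing.

6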